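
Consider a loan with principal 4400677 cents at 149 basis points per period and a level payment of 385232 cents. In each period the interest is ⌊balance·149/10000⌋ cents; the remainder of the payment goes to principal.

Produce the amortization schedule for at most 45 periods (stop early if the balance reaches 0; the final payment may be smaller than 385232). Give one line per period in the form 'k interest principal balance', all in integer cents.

1 65570 319662 4081015
2 60807 324425 3756590
3 55973 329259 3427331
4 51067 334165 3093166
5 46088 339144 2754022
6 41034 344198 2409824
7 35906 349326 2060498
8 30701 354531 1705967
9 25418 359814 1346153
10 20057 365175 980978
11 14616 370616 610362
12 9094 376138 234224
13 3489 234224 0

1. interest=⌊4400677·149/10000⌋=65570; principal=385232-65570=319662; balance=4400677-319662=4081015
2. interest=⌊4081015·149/10000⌋=60807; principal=385232-60807=324425; balance=4081015-324425=3756590
3. interest=⌊3756590·149/10000⌋=55973; principal=385232-55973=329259; balance=3756590-329259=3427331
4. interest=⌊3427331·149/10000⌋=51067; principal=385232-51067=334165; balance=3427331-334165=3093166
5. interest=⌊3093166·149/10000⌋=46088; principal=385232-46088=339144; balance=3093166-339144=2754022
6. interest=⌊2754022·149/10000⌋=41034; principal=385232-41034=344198; balance=2754022-344198=2409824
7. interest=⌊2409824·149/10000⌋=35906; principal=385232-35906=349326; balance=2409824-349326=2060498
8. interest=⌊2060498·149/10000⌋=30701; principal=385232-30701=354531; balance=2060498-354531=1705967
9. interest=⌊1705967·149/10000⌋=25418; principal=385232-25418=359814; balance=1705967-359814=1346153
10. interest=⌊1346153·149/10000⌋=20057; principal=385232-20057=365175; balance=1346153-365175=980978
11. interest=⌊980978·149/10000⌋=14616; principal=385232-14616=370616; balance=980978-370616=610362
12. interest=⌊610362·149/10000⌋=9094; principal=385232-9094=376138; balance=610362-376138=234224
13. interest=⌊234224·149/10000⌋=3489; principal=min(385232-3489,234224)=234224; balance=234224-234224=0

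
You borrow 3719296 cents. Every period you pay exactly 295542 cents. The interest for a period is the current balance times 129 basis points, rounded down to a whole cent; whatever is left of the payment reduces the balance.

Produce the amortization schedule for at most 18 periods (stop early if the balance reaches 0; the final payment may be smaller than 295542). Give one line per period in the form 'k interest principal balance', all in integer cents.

1 47978 247564 3471732
2 44785 250757 3220975
3 41550 253992 2966983
4 38274 257268 2709715
5 34955 260587 2449128
6 31593 263949 2185179
7 28188 267354 1917825
8 24739 270803 1647022
9 21246 274296 1372726
10 17708 277834 1094892
11 14124 281418 813474
12 10493 285049 528425
13 6816 288726 239699
14 3092 239699 0

1. interest=⌊3719296·129/10000⌋=47978; principal=295542-47978=247564; balance=3719296-247564=3471732
2. interest=⌊3471732·129/10000⌋=44785; principal=295542-44785=250757; balance=3471732-250757=3220975
3. interest=⌊3220975·129/10000⌋=41550; principal=295542-41550=253992; balance=3220975-253992=2966983
4. interest=⌊2966983·129/10000⌋=38274; principal=295542-38274=257268; balance=2966983-257268=2709715
5. interest=⌊2709715·129/10000⌋=34955; principal=295542-34955=260587; balance=2709715-260587=2449128
6. interest=⌊2449128·129/10000⌋=31593; principal=295542-31593=263949; balance=2449128-263949=2185179
7. interest=⌊2185179·129/10000⌋=28188; principal=295542-28188=267354; balance=2185179-267354=1917825
8. interest=⌊1917825·129/10000⌋=24739; principal=295542-24739=270803; balance=1917825-270803=1647022
9. interest=⌊1647022·129/10000⌋=21246; principal=295542-21246=274296; balance=1647022-274296=1372726
10. interest=⌊1372726·129/10000⌋=17708; principal=295542-17708=277834; balance=1372726-277834=1094892
11. interest=⌊1094892·129/10000⌋=14124; principal=295542-14124=281418; balance=1094892-281418=813474
12. interest=⌊813474·129/10000⌋=10493; principal=295542-10493=285049; balance=813474-285049=528425
13. interest=⌊528425·129/10000⌋=6816; principal=295542-6816=288726; balance=528425-288726=239699
14. interest=⌊239699·129/10000⌋=3092; principal=min(295542-3092,239699)=239699; balance=239699-239699=0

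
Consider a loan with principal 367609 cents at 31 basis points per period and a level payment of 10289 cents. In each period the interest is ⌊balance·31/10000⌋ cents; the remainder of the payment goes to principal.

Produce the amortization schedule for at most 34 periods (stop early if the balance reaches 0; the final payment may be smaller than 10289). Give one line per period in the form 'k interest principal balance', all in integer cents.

1 1139 9150 358459
2 1111 9178 349281
3 1082 9207 340074
4 1054 9235 330839
5 1025 9264 321575
6 996 9293 312282
7 968 9321 302961
8 939 9350 293611
9 910 9379 284232
10 881 9408 274824
11 851 9438 265386
12 822 9467 255919
13 793 9496 246423
14 763 9526 236897
15 734 9555 227342
16 704 9585 217757
17 675 9614 208143
18 645 9644 198499
19 615 9674 188825
20 585 9704 179121
21 555 9734 169387
22 525 9764 159623
23 494 9795 149828
24 464 9825 140003
25 434 9855 130148
26 403 9886 120262
27 372 9917 110345
28 342 9947 100398
29 311 9978 90420
30 280 10009 80411
31 249 10040 70371
32 218 10071 60300
33 186 10103 50197
34 155 10134 40063

1. interest=⌊367609·31/10000⌋=1139; principal=10289-1139=9150; balance=367609-9150=358459
2. interest=⌊358459·31/10000⌋=1111; principal=10289-1111=9178; balance=358459-9178=349281
3. interest=⌊349281·31/10000⌋=1082; principal=10289-1082=9207; balance=349281-9207=340074
4. interest=⌊340074·31/10000⌋=1054; principal=10289-1054=9235; balance=340074-9235=330839
5. interest=⌊330839·31/10000⌋=1025; principal=10289-1025=9264; balance=330839-9264=321575
6. interest=⌊321575·31/10000⌋=996; principal=10289-996=9293; balance=321575-9293=312282
7. interest=⌊312282·31/10000⌋=968; principal=10289-968=9321; balance=312282-9321=302961
8. interest=⌊302961·31/10000⌋=939; principal=10289-939=9350; balance=302961-9350=293611
9. interest=⌊293611·31/10000⌋=910; principal=10289-910=9379; balance=293611-9379=284232
10. interest=⌊284232·31/10000⌋=881; principal=10289-881=9408; balance=284232-9408=274824
11. interest=⌊274824·31/10000⌋=851; principal=10289-851=9438; balance=274824-9438=265386
12. interest=⌊265386·31/10000⌋=822; principal=10289-822=9467; balance=265386-9467=255919
13. interest=⌊255919·31/10000⌋=793; principal=10289-793=9496; balance=255919-9496=246423
14. interest=⌊246423·31/10000⌋=763; principal=10289-763=9526; balance=246423-9526=236897
15. interest=⌊236897·31/10000⌋=734; principal=10289-734=9555; balance=236897-9555=227342
16. interest=⌊227342·31/10000⌋=704; principal=10289-704=9585; balance=227342-9585=217757
17. interest=⌊217757·31/10000⌋=675; principal=10289-675=9614; balance=217757-9614=208143
18. interest=⌊208143·31/10000⌋=645; principal=10289-645=9644; balance=208143-9644=198499
19. interest=⌊198499·31/10000⌋=615; principal=10289-615=9674; balance=198499-9674=188825
20. interest=⌊188825·31/10000⌋=585; principal=10289-585=9704; balance=188825-9704=179121
21. interest=⌊179121·31/10000⌋=555; principal=10289-555=9734; balance=179121-9734=169387
22. interest=⌊169387·31/10000⌋=525; principal=10289-525=9764; balance=169387-9764=159623
23. interest=⌊159623·31/10000⌋=494; principal=10289-494=9795; balance=159623-9795=149828
24. interest=⌊149828·31/10000⌋=464; principal=10289-464=9825; balance=149828-9825=140003
25. interest=⌊140003·31/10000⌋=434; principal=10289-434=9855; balance=140003-9855=130148
26. interest=⌊130148·31/10000⌋=403; principal=10289-403=9886; balance=130148-9886=120262
27. interest=⌊120262·31/10000⌋=372; principal=10289-372=9917; balance=120262-9917=110345
28. interest=⌊110345·31/10000⌋=342; principal=10289-342=9947; balance=110345-9947=100398
29. interest=⌊100398·31/10000⌋=311; principal=10289-311=9978; balance=100398-9978=90420
30. interest=⌊90420·31/10000⌋=280; principal=10289-280=10009; balance=90420-10009=80411
31. interest=⌊80411·31/10000⌋=249; principal=10289-249=10040; balance=80411-10040=70371
32. interest=⌊70371·31/10000⌋=218; principal=10289-218=10071; balance=70371-10071=60300
33. interest=⌊60300·31/10000⌋=186; principal=10289-186=10103; balance=60300-10103=50197
34. interest=⌊50197·31/10000⌋=155; principal=10289-155=10134; balance=50197-10134=40063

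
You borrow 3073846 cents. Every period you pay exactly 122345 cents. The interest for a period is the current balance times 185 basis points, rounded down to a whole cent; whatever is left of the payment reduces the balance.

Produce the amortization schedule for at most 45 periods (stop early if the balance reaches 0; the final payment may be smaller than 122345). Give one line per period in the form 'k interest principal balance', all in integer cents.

1. interest=⌊3073846·185/10000⌋=56866; principal=122345-56866=65479; balance=3073846-65479=3008367
2. interest=⌊3008367·185/10000⌋=55654; principal=122345-55654=66691; balance=3008367-66691=2941676
3. interest=⌊2941676·185/10000⌋=54421; principal=122345-54421=67924; balance=2941676-67924=2873752
4. interest=⌊2873752·185/10000⌋=53164; principal=122345-53164=69181; balance=2873752-69181=2804571
5. interest=⌊2804571·185/10000⌋=51884; principal=122345-51884=70461; balance=2804571-70461=2734110
6. interest=⌊2734110·185/10000⌋=50581; principal=122345-50581=71764; balance=2734110-71764=2662346
7. interest=⌊2662346·185/10000⌋=49253; principal=122345-49253=73092; balance=2662346-73092=2589254
8. interest=⌊2589254·185/10000⌋=47901; principal=122345-47901=74444; balance=2589254-74444=2514810
9. interest=⌊2514810·185/10000⌋=46523; principal=122345-46523=75822; balance=2514810-75822=2438988
10. interest=⌊2438988·185/10000⌋=45121; principal=122345-45121=77224; balance=2438988-77224=2361764
11. interest=⌊2361764·185/10000⌋=43692; principal=122345-43692=78653; balance=2361764-78653=2283111
12. interest=⌊2283111·185/10000⌋=42237; principal=122345-42237=80108; balance=2283111-80108=2203003
13. interest=⌊2203003·185/10000⌋=40755; principal=122345-40755=81590; balance=2203003-81590=2121413
14. interest=⌊2121413·185/10000⌋=39246; principal=122345-39246=83099; balance=2121413-83099=2038314
15. interest=⌊2038314·185/10000⌋=37708; principal=122345-37708=84637; balance=2038314-84637=1953677
16. interest=⌊1953677·185/10000⌋=36143; principal=122345-36143=86202; balance=1953677-86202=1867475
17. interest=⌊1867475·185/10000⌋=34548; principal=122345-34548=87797; balance=1867475-87797=1779678
18. interest=⌊1779678·185/10000⌋=32924; principal=122345-32924=89421; balance=1779678-89421=1690257
19. interest=⌊1690257·185/10000⌋=31269; principal=122345-31269=91076; balance=1690257-91076=1599181
20. interest=⌊1599181·185/10000⌋=29584; principal=122345-29584=92761; balance=1599181-92761=1506420
21. interest=⌊1506420·185/10000⌋=27868; principal=122345-27868=94477; balance=1506420-94477=1411943
22. interest=⌊1411943·185/10000⌋=26120; principal=122345-26120=96225; balance=1411943-96225=1315718
23. interest=⌊1315718·185/10000⌋=24340; principal=122345-24340=98005; balance=1315718-98005=1217713
24. interest=⌊1217713·185/10000⌋=22527; principal=122345-22527=99818; balance=1217713-99818=1117895
25. interest=⌊1117895·185/10000⌋=20681; principal=122345-20681=101664; balance=1117895-101664=1016231
26. interest=⌊1016231·185/10000⌋=18800; principal=122345-18800=103545; balance=1016231-103545=912686
27. interest=⌊912686·185/10000⌋=16884; principal=122345-16884=105461; balance=912686-105461=807225
28. interest=⌊807225·185/10000⌋=14933; principal=122345-14933=107412; balance=807225-107412=699813
29. interest=⌊699813·185/10000⌋=12946; principal=122345-12946=109399; balance=699813-109399=590414
30. interest=⌊590414·185/10000⌋=10922; principal=122345-10922=111423; balance=590414-111423=478991
31. interest=⌊478991·185/10000⌋=8861; principal=122345-8861=113484; balance=478991-113484=365507
32. interest=⌊365507·185/10000⌋=6761; principal=122345-6761=115584; balance=365507-115584=249923
33. interest=⌊249923·185/10000⌋=4623; principal=122345-4623=117722; balance=249923-117722=132201
34. interest=⌊132201·185/10000⌋=2445; principal=122345-2445=119900; balance=132201-119900=12301
35. interest=⌊12301·185/10000⌋=227; principal=min(122345-227,12301)=12301; balance=12301-12301=0

1 56866 65479 3008367
2 55654 66691 2941676
3 54421 67924 2873752
4 53164 69181 2804571
5 51884 70461 2734110
6 50581 71764 2662346
7 49253 73092 2589254
8 47901 74444 2514810
9 46523 75822 2438988
10 45121 77224 2361764
11 43692 78653 2283111
12 42237 80108 2203003
13 40755 81590 2121413
14 39246 83099 2038314
15 37708 84637 1953677
16 36143 86202 1867475
17 34548 87797 1779678
18 32924 89421 1690257
19 31269 91076 1599181
20 29584 92761 1506420
21 27868 94477 1411943
22 26120 96225 1315718
23 24340 98005 1217713
24 22527 99818 1117895
25 20681 101664 1016231
26 18800 103545 912686
27 16884 105461 807225
28 14933 107412 699813
29 12946 109399 590414
30 10922 111423 478991
31 8861 113484 365507
32 6761 115584 249923
33 4623 117722 132201
34 2445 119900 12301
35 227 12301 0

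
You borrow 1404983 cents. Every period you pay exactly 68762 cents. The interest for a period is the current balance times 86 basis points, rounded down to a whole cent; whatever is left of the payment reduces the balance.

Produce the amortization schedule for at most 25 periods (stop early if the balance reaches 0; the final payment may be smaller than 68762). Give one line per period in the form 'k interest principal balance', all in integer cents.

1 12082 56680 1348303
2 11595 57167 1291136
3 11103 57659 1233477
4 10607 58155 1175322
5 10107 58655 1116667
6 9603 59159 1057508
7 9094 59668 997840
8 8581 60181 937659
9 8063 60699 876960
10 7541 61221 815739
11 7015 61747 753992
12 6484 62278 691714
13 5948 62814 628900
14 5408 63354 565546
15 4863 63899 501647
16 4314 64448 437199
17 3759 65003 372196
18 3200 65562 306634
19 2637 66125 240509
20 2068 66694 173815
21 1494 67268 106547
22 916 67846 38701
23 332 38701 0

1. interest=⌊1404983·86/10000⌋=12082; principal=68762-12082=56680; balance=1404983-56680=1348303
2. interest=⌊1348303·86/10000⌋=11595; principal=68762-11595=57167; balance=1348303-57167=1291136
3. interest=⌊1291136·86/10000⌋=11103; principal=68762-11103=57659; balance=1291136-57659=1233477
4. interest=⌊1233477·86/10000⌋=10607; principal=68762-10607=58155; balance=1233477-58155=1175322
5. interest=⌊1175322·86/10000⌋=10107; principal=68762-10107=58655; balance=1175322-58655=1116667
6. interest=⌊1116667·86/10000⌋=9603; principal=68762-9603=59159; balance=1116667-59159=1057508
7. interest=⌊1057508·86/10000⌋=9094; principal=68762-9094=59668; balance=1057508-59668=997840
8. interest=⌊997840·86/10000⌋=8581; principal=68762-8581=60181; balance=997840-60181=937659
9. interest=⌊937659·86/10000⌋=8063; principal=68762-8063=60699; balance=937659-60699=876960
10. interest=⌊876960·86/10000⌋=7541; principal=68762-7541=61221; balance=876960-61221=815739
11. interest=⌊815739·86/10000⌋=7015; principal=68762-7015=61747; balance=815739-61747=753992
12. interest=⌊753992·86/10000⌋=6484; principal=68762-6484=62278; balance=753992-62278=691714
13. interest=⌊691714·86/10000⌋=5948; principal=68762-5948=62814; balance=691714-62814=628900
14. interest=⌊628900·86/10000⌋=5408; principal=68762-5408=63354; balance=628900-63354=565546
15. interest=⌊565546·86/10000⌋=4863; principal=68762-4863=63899; balance=565546-63899=501647
16. interest=⌊501647·86/10000⌋=4314; principal=68762-4314=64448; balance=501647-64448=437199
17. interest=⌊437199·86/10000⌋=3759; principal=68762-3759=65003; balance=437199-65003=372196
18. interest=⌊372196·86/10000⌋=3200; principal=68762-3200=65562; balance=372196-65562=306634
19. interest=⌊306634·86/10000⌋=2637; principal=68762-2637=66125; balance=306634-66125=240509
20. interest=⌊240509·86/10000⌋=2068; principal=68762-2068=66694; balance=240509-66694=173815
21. interest=⌊173815·86/10000⌋=1494; principal=68762-1494=67268; balance=173815-67268=106547
22. interest=⌊106547·86/10000⌋=916; principal=68762-916=67846; balance=106547-67846=38701
23. interest=⌊38701·86/10000⌋=332; principal=min(68762-332,38701)=38701; balance=38701-38701=0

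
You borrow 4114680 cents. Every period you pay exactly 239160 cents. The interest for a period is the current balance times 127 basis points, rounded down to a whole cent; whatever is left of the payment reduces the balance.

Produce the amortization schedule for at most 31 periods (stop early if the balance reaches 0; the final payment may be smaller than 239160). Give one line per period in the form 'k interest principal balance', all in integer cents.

1 52256 186904 3927776
2 49882 189278 3738498
3 47478 191682 3546816
4 45044 194116 3352700
5 42579 196581 3156119
6 40082 199078 2957041
7 37554 201606 2755435
8 34994 204166 2551269
9 32401 206759 2344510
10 29775 209385 2135125
11 27116 212044 1923081
12 24423 214737 1708344
13 21695 217465 1490879
14 18934 220226 1270653
15 16137 223023 1047630
16 13304 225856 821774
17 10436 228724 593050
18 7531 231629 361421
19 4590 234570 126851
20 1611 126851 0

1. interest=⌊4114680·127/10000⌋=52256; principal=239160-52256=186904; balance=4114680-186904=3927776
2. interest=⌊3927776·127/10000⌋=49882; principal=239160-49882=189278; balance=3927776-189278=3738498
3. interest=⌊3738498·127/10000⌋=47478; principal=239160-47478=191682; balance=3738498-191682=3546816
4. interest=⌊3546816·127/10000⌋=45044; principal=239160-45044=194116; balance=3546816-194116=3352700
5. interest=⌊3352700·127/10000⌋=42579; principal=239160-42579=196581; balance=3352700-196581=3156119
6. interest=⌊3156119·127/10000⌋=40082; principal=239160-40082=199078; balance=3156119-199078=2957041
7. interest=⌊2957041·127/10000⌋=37554; principal=239160-37554=201606; balance=2957041-201606=2755435
8. interest=⌊2755435·127/10000⌋=34994; principal=239160-34994=204166; balance=2755435-204166=2551269
9. interest=⌊2551269·127/10000⌋=32401; principal=239160-32401=206759; balance=2551269-206759=2344510
10. interest=⌊2344510·127/10000⌋=29775; principal=239160-29775=209385; balance=2344510-209385=2135125
11. interest=⌊2135125·127/10000⌋=27116; principal=239160-27116=212044; balance=2135125-212044=1923081
12. interest=⌊1923081·127/10000⌋=24423; principal=239160-24423=214737; balance=1923081-214737=1708344
13. interest=⌊1708344·127/10000⌋=21695; principal=239160-21695=217465; balance=1708344-217465=1490879
14. interest=⌊1490879·127/10000⌋=18934; principal=239160-18934=220226; balance=1490879-220226=1270653
15. interest=⌊1270653·127/10000⌋=16137; principal=239160-16137=223023; balance=1270653-223023=1047630
16. interest=⌊1047630·127/10000⌋=13304; principal=239160-13304=225856; balance=1047630-225856=821774
17. interest=⌊821774·127/10000⌋=10436; principal=239160-10436=228724; balance=821774-228724=593050
18. interest=⌊593050·127/10000⌋=7531; principal=239160-7531=231629; balance=593050-231629=361421
19. interest=⌊361421·127/10000⌋=4590; principal=239160-4590=234570; balance=361421-234570=126851
20. interest=⌊126851·127/10000⌋=1611; principal=min(239160-1611,126851)=126851; balance=126851-126851=0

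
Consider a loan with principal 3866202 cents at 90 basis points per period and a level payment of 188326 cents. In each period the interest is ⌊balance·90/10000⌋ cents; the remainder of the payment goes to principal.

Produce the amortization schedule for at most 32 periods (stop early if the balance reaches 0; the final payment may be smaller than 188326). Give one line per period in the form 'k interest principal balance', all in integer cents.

1. interest=⌊3866202·90/10000⌋=34795; principal=188326-34795=153531; balance=3866202-153531=3712671
2. interest=⌊3712671·90/10000⌋=33414; principal=188326-33414=154912; balance=3712671-154912=3557759
3. interest=⌊3557759·90/10000⌋=32019; principal=188326-32019=156307; balance=3557759-156307=3401452
4. interest=⌊3401452·90/10000⌋=30613; principal=188326-30613=157713; balance=3401452-157713=3243739
5. interest=⌊3243739·90/10000⌋=29193; principal=188326-29193=159133; balance=3243739-159133=3084606
6. interest=⌊3084606·90/10000⌋=27761; principal=188326-27761=160565; balance=3084606-160565=2924041
7. interest=⌊2924041·90/10000⌋=26316; principal=188326-26316=162010; balance=2924041-162010=2762031
8. interest=⌊2762031·90/10000⌋=24858; principal=188326-24858=163468; balance=2762031-163468=2598563
9. interest=⌊2598563·90/10000⌋=23387; principal=188326-23387=164939; balance=2598563-164939=2433624
10. interest=⌊2433624·90/10000⌋=21902; principal=188326-21902=166424; balance=2433624-166424=2267200
11. interest=⌊2267200·90/10000⌋=20404; principal=188326-20404=167922; balance=2267200-167922=2099278
12. interest=⌊2099278·90/10000⌋=18893; principal=188326-18893=169433; balance=2099278-169433=1929845
13. interest=⌊1929845·90/10000⌋=17368; principal=188326-17368=170958; balance=1929845-170958=1758887
14. interest=⌊1758887·90/10000⌋=15829; principal=188326-15829=172497; balance=1758887-172497=1586390
15. interest=⌊1586390·90/10000⌋=14277; principal=188326-14277=174049; balance=1586390-174049=1412341
16. interest=⌊1412341·90/10000⌋=12711; principal=188326-12711=175615; balance=1412341-175615=1236726
17. interest=⌊1236726·90/10000⌋=11130; principal=188326-11130=177196; balance=1236726-177196=1059530
18. interest=⌊1059530·90/10000⌋=9535; principal=188326-9535=178791; balance=1059530-178791=880739
19. interest=⌊880739·90/10000⌋=7926; principal=188326-7926=180400; balance=880739-180400=700339
20. interest=⌊700339·90/10000⌋=6303; principal=188326-6303=182023; balance=700339-182023=518316
21. interest=⌊518316·90/10000⌋=4664; principal=188326-4664=183662; balance=518316-183662=334654
22. interest=⌊334654·90/10000⌋=3011; principal=188326-3011=185315; balance=334654-185315=149339
23. interest=⌊149339·90/10000⌋=1344; principal=min(188326-1344,149339)=149339; balance=149339-149339=0

1 34795 153531 3712671
2 33414 154912 3557759
3 32019 156307 3401452
4 30613 157713 3243739
5 29193 159133 3084606
6 27761 160565 2924041
7 26316 162010 2762031
8 24858 163468 2598563
9 23387 164939 2433624
10 21902 166424 2267200
11 20404 167922 2099278
12 18893 169433 1929845
13 17368 170958 1758887
14 15829 172497 1586390
15 14277 174049 1412341
16 12711 175615 1236726
17 11130 177196 1059530
18 9535 178791 880739
19 7926 180400 700339
20 6303 182023 518316
21 4664 183662 334654
22 3011 185315 149339
23 1344 149339 0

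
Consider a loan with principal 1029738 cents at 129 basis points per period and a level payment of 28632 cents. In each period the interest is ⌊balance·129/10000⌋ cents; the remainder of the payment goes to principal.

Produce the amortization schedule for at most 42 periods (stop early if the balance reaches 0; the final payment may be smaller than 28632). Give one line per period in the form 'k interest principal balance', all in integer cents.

1. interest=⌊1029738·129/10000⌋=13283; principal=28632-13283=15349; balance=1029738-15349=1014389
2. interest=⌊1014389·129/10000⌋=13085; principal=28632-13085=15547; balance=1014389-15547=998842
3. interest=⌊998842·129/10000⌋=12885; principal=28632-12885=15747; balance=998842-15747=983095
4. interest=⌊983095·129/10000⌋=12681; principal=28632-12681=15951; balance=983095-15951=967144
5. interest=⌊967144·129/10000⌋=12476; principal=28632-12476=16156; balance=967144-16156=950988
6. interest=⌊950988·129/10000⌋=12267; principal=28632-12267=16365; balance=950988-16365=934623
7. interest=⌊934623·129/10000⌋=12056; principal=28632-12056=16576; balance=934623-16576=918047
8. interest=⌊918047·129/10000⌋=11842; principal=28632-11842=16790; balance=918047-16790=901257
9. interest=⌊901257·129/10000⌋=11626; principal=28632-11626=17006; balance=901257-17006=884251
10. interest=⌊884251·129/10000⌋=11406; principal=28632-11406=17226; balance=884251-17226=867025
11. interest=⌊867025·129/10000⌋=11184; principal=28632-11184=17448; balance=867025-17448=849577
12. interest=⌊849577·129/10000⌋=10959; principal=28632-10959=17673; balance=849577-17673=831904
13. interest=⌊831904·129/10000⌋=10731; principal=28632-10731=17901; balance=831904-17901=814003
14. interest=⌊814003·129/10000⌋=10500; principal=28632-10500=18132; balance=814003-18132=795871
15. interest=⌊795871·129/10000⌋=10266; principal=28632-10266=18366; balance=795871-18366=777505
16. interest=⌊777505·129/10000⌋=10029; principal=28632-10029=18603; balance=777505-18603=758902
17. interest=⌊758902·129/10000⌋=9789; principal=28632-9789=18843; balance=758902-18843=740059
18. interest=⌊740059·129/10000⌋=9546; principal=28632-9546=19086; balance=740059-19086=720973
19. interest=⌊720973·129/10000⌋=9300; principal=28632-9300=19332; balance=720973-19332=701641
20. interest=⌊701641·129/10000⌋=9051; principal=28632-9051=19581; balance=701641-19581=682060
21. interest=⌊682060·129/10000⌋=8798; principal=28632-8798=19834; balance=682060-19834=662226
22. interest=⌊662226·129/10000⌋=8542; principal=28632-8542=20090; balance=662226-20090=642136
23. interest=⌊642136·129/10000⌋=8283; principal=28632-8283=20349; balance=642136-20349=621787
24. interest=⌊621787·129/10000⌋=8021; principal=28632-8021=20611; balance=621787-20611=601176
25. interest=⌊601176·129/10000⌋=7755; principal=28632-7755=20877; balance=601176-20877=580299
26. interest=⌊580299·129/10000⌋=7485; principal=28632-7485=21147; balance=580299-21147=559152
27. interest=⌊559152·129/10000⌋=7213; principal=28632-7213=21419; balance=559152-21419=537733
28. interest=⌊537733·129/10000⌋=6936; principal=28632-6936=21696; balance=537733-21696=516037
29. interest=⌊516037·129/10000⌋=6656; principal=28632-6656=21976; balance=516037-21976=494061
30. interest=⌊494061·129/10000⌋=6373; principal=28632-6373=22259; balance=494061-22259=471802
31. interest=⌊471802·129/10000⌋=6086; principal=28632-6086=22546; balance=471802-22546=449256
32. interest=⌊449256·129/10000⌋=5795; principal=28632-5795=22837; balance=449256-22837=426419
33. interest=⌊426419·129/10000⌋=5500; principal=28632-5500=23132; balance=426419-23132=403287
34. interest=⌊403287·129/10000⌋=5202; principal=28632-5202=23430; balance=403287-23430=379857
35. interest=⌊379857·129/10000⌋=4900; principal=28632-4900=23732; balance=379857-23732=356125
36. interest=⌊356125·129/10000⌋=4594; principal=28632-4594=24038; balance=356125-24038=332087
37. interest=⌊332087·129/10000⌋=4283; principal=28632-4283=24349; balance=332087-24349=307738
38. interest=⌊307738·129/10000⌋=3969; principal=28632-3969=24663; balance=307738-24663=283075
39. interest=⌊283075·129/10000⌋=3651; principal=28632-3651=24981; balance=283075-24981=258094
40. interest=⌊258094·129/10000⌋=3329; principal=28632-3329=25303; balance=258094-25303=232791
41. interest=⌊232791·129/10000⌋=3003; principal=28632-3003=25629; balance=232791-25629=207162
42. interest=⌊207162·129/10000⌋=2672; principal=28632-2672=25960; balance=207162-25960=181202

1 13283 15349 1014389
2 13085 15547 998842
3 12885 15747 983095
4 12681 15951 967144
5 12476 16156 950988
6 12267 16365 934623
7 12056 16576 918047
8 11842 16790 901257
9 11626 17006 884251
10 11406 17226 867025
11 11184 17448 849577
12 10959 17673 831904
13 10731 17901 814003
14 10500 18132 795871
15 10266 18366 777505
16 10029 18603 758902
17 9789 18843 740059
18 9546 19086 720973
19 9300 19332 701641
20 9051 19581 682060
21 8798 19834 662226
22 8542 20090 642136
23 8283 20349 621787
24 8021 20611 601176
25 7755 20877 580299
26 7485 21147 559152
27 7213 21419 537733
28 6936 21696 516037
29 6656 21976 494061
30 6373 22259 471802
31 6086 22546 449256
32 5795 22837 426419
33 5500 23132 403287
34 5202 23430 379857
35 4900 23732 356125
36 4594 24038 332087
37 4283 24349 307738
38 3969 24663 283075
39 3651 24981 258094
40 3329 25303 232791
41 3003 25629 207162
42 2672 25960 181202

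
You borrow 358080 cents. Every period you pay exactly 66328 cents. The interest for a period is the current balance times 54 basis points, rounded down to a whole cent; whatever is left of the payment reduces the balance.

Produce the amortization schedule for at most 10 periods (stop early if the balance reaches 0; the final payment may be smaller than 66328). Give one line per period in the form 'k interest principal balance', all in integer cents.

1. interest=⌊358080·54/10000⌋=1933; principal=66328-1933=64395; balance=358080-64395=293685
2. interest=⌊293685·54/10000⌋=1585; principal=66328-1585=64743; balance=293685-64743=228942
3. interest=⌊228942·54/10000⌋=1236; principal=66328-1236=65092; balance=228942-65092=163850
4. interest=⌊163850·54/10000⌋=884; principal=66328-884=65444; balance=163850-65444=98406
5. interest=⌊98406·54/10000⌋=531; principal=66328-531=65797; balance=98406-65797=32609
6. interest=⌊32609·54/10000⌋=176; principal=min(66328-176,32609)=32609; balance=32609-32609=0

1 1933 64395 293685
2 1585 64743 228942
3 1236 65092 163850
4 884 65444 98406
5 531 65797 32609
6 176 32609 0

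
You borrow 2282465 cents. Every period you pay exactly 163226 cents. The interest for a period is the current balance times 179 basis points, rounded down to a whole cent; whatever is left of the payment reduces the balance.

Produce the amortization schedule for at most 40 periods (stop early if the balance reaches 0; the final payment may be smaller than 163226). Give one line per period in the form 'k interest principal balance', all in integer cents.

1. interest=⌊2282465·179/10000⌋=40856; principal=163226-40856=122370; balance=2282465-122370=2160095
2. interest=⌊2160095·179/10000⌋=38665; principal=163226-38665=124561; balance=2160095-124561=2035534
3. interest=⌊2035534·179/10000⌋=36436; principal=163226-36436=126790; balance=2035534-126790=1908744
4. interest=⌊1908744·179/10000⌋=34166; principal=163226-34166=129060; balance=1908744-129060=1779684
5. interest=⌊1779684·179/10000⌋=31856; principal=163226-31856=131370; balance=1779684-131370=1648314
6. interest=⌊1648314·179/10000⌋=29504; principal=163226-29504=133722; balance=1648314-133722=1514592
7. interest=⌊1514592·179/10000⌋=27111; principal=163226-27111=136115; balance=1514592-136115=1378477
8. interest=⌊1378477·179/10000⌋=24674; principal=163226-24674=138552; balance=1378477-138552=1239925
9. interest=⌊1239925·179/10000⌋=22194; principal=163226-22194=141032; balance=1239925-141032=1098893
10. interest=⌊1098893·179/10000⌋=19670; principal=163226-19670=143556; balance=1098893-143556=955337
11. interest=⌊955337·179/10000⌋=17100; principal=163226-17100=146126; balance=955337-146126=809211
12. interest=⌊809211·179/10000⌋=14484; principal=163226-14484=148742; balance=809211-148742=660469
13. interest=⌊660469·179/10000⌋=11822; principal=163226-11822=151404; balance=660469-151404=509065
14. interest=⌊509065·179/10000⌋=9112; principal=163226-9112=154114; balance=509065-154114=354951
15. interest=⌊354951·179/10000⌋=6353; principal=163226-6353=156873; balance=354951-156873=198078
16. interest=⌊198078·179/10000⌋=3545; principal=163226-3545=159681; balance=198078-159681=38397
17. interest=⌊38397·179/10000⌋=687; principal=min(163226-687,38397)=38397; balance=38397-38397=0

1 40856 122370 2160095
2 38665 124561 2035534
3 36436 126790 1908744
4 34166 129060 1779684
5 31856 131370 1648314
6 29504 133722 1514592
7 27111 136115 1378477
8 24674 138552 1239925
9 22194 141032 1098893
10 19670 143556 955337
11 17100 146126 809211
12 14484 148742 660469
13 11822 151404 509065
14 9112 154114 354951
15 6353 156873 198078
16 3545 159681 38397
17 687 38397 0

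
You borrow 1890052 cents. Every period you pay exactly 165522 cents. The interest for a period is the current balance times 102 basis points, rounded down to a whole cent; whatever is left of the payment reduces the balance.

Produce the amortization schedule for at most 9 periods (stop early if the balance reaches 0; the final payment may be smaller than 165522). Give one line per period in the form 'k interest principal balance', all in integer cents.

1 19278 146244 1743808
2 17786 147736 1596072
3 16279 149243 1446829
4 14757 150765 1296064
5 13219 152303 1143761
6 11666 153856 989905
7 10097 155425 834480
8 8511 157011 677469
9 6910 158612 518857

1. interest=⌊1890052·102/10000⌋=19278; principal=165522-19278=146244; balance=1890052-146244=1743808
2. interest=⌊1743808·102/10000⌋=17786; principal=165522-17786=147736; balance=1743808-147736=1596072
3. interest=⌊1596072·102/10000⌋=16279; principal=165522-16279=149243; balance=1596072-149243=1446829
4. interest=⌊1446829·102/10000⌋=14757; principal=165522-14757=150765; balance=1446829-150765=1296064
5. interest=⌊1296064·102/10000⌋=13219; principal=165522-13219=152303; balance=1296064-152303=1143761
6. interest=⌊1143761·102/10000⌋=11666; principal=165522-11666=153856; balance=1143761-153856=989905
7. interest=⌊989905·102/10000⌋=10097; principal=165522-10097=155425; balance=989905-155425=834480
8. interest=⌊834480·102/10000⌋=8511; principal=165522-8511=157011; balance=834480-157011=677469
9. interest=⌊677469·102/10000⌋=6910; principal=165522-6910=158612; balance=677469-158612=518857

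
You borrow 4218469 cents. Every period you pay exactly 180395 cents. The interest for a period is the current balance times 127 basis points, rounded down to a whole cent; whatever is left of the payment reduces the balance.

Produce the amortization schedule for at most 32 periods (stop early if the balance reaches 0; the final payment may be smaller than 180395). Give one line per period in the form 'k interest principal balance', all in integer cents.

1 53574 126821 4091648
2 51963 128432 3963216
3 50332 130063 3833153
4 48681 131714 3701439
5 47008 133387 3568052
6 45314 135081 3432971
7 43598 136797 3296174
8 41861 138534 3157640
9 40102 140293 3017347
10 38320 142075 2875272
11 36515 143880 2731392
12 34688 145707 2585685
13 32838 147557 2438128
14 30964 149431 2288697
15 29066 151329 2137368
16 27144 153251 1984117
17 25198 155197 1828920
18 23227 157168 1671752
19 21231 159164 1512588
20 19209 161186 1351402
21 17162 163233 1188169
22 15089 165306 1022863
23 12990 167405 855458
24 10864 169531 685927
25 8711 171684 514243
26 6530 173865 340378
27 4322 176073 164305
28 2086 164305 0

1. interest=⌊4218469·127/10000⌋=53574; principal=180395-53574=126821; balance=4218469-126821=4091648
2. interest=⌊4091648·127/10000⌋=51963; principal=180395-51963=128432; balance=4091648-128432=3963216
3. interest=⌊3963216·127/10000⌋=50332; principal=180395-50332=130063; balance=3963216-130063=3833153
4. interest=⌊3833153·127/10000⌋=48681; principal=180395-48681=131714; balance=3833153-131714=3701439
5. interest=⌊3701439·127/10000⌋=47008; principal=180395-47008=133387; balance=3701439-133387=3568052
6. interest=⌊3568052·127/10000⌋=45314; principal=180395-45314=135081; balance=3568052-135081=3432971
7. interest=⌊3432971·127/10000⌋=43598; principal=180395-43598=136797; balance=3432971-136797=3296174
8. interest=⌊3296174·127/10000⌋=41861; principal=180395-41861=138534; balance=3296174-138534=3157640
9. interest=⌊3157640·127/10000⌋=40102; principal=180395-40102=140293; balance=3157640-140293=3017347
10. interest=⌊3017347·127/10000⌋=38320; principal=180395-38320=142075; balance=3017347-142075=2875272
11. interest=⌊2875272·127/10000⌋=36515; principal=180395-36515=143880; balance=2875272-143880=2731392
12. interest=⌊2731392·127/10000⌋=34688; principal=180395-34688=145707; balance=2731392-145707=2585685
13. interest=⌊2585685·127/10000⌋=32838; principal=180395-32838=147557; balance=2585685-147557=2438128
14. interest=⌊2438128·127/10000⌋=30964; principal=180395-30964=149431; balance=2438128-149431=2288697
15. interest=⌊2288697·127/10000⌋=29066; principal=180395-29066=151329; balance=2288697-151329=2137368
16. interest=⌊2137368·127/10000⌋=27144; principal=180395-27144=153251; balance=2137368-153251=1984117
17. interest=⌊1984117·127/10000⌋=25198; principal=180395-25198=155197; balance=1984117-155197=1828920
18. interest=⌊1828920·127/10000⌋=23227; principal=180395-23227=157168; balance=1828920-157168=1671752
19. interest=⌊1671752·127/10000⌋=21231; principal=180395-21231=159164; balance=1671752-159164=1512588
20. interest=⌊1512588·127/10000⌋=19209; principal=180395-19209=161186; balance=1512588-161186=1351402
21. interest=⌊1351402·127/10000⌋=17162; principal=180395-17162=163233; balance=1351402-163233=1188169
22. interest=⌊1188169·127/10000⌋=15089; principal=180395-15089=165306; balance=1188169-165306=1022863
23. interest=⌊1022863·127/10000⌋=12990; principal=180395-12990=167405; balance=1022863-167405=855458
24. interest=⌊855458·127/10000⌋=10864; principal=180395-10864=169531; balance=855458-169531=685927
25. interest=⌊685927·127/10000⌋=8711; principal=180395-8711=171684; balance=685927-171684=514243
26. interest=⌊514243·127/10000⌋=6530; principal=180395-6530=173865; balance=514243-173865=340378
27. interest=⌊340378·127/10000⌋=4322; principal=180395-4322=176073; balance=340378-176073=164305
28. interest=⌊164305·127/10000⌋=2086; principal=min(180395-2086,164305)=164305; balance=164305-164305=0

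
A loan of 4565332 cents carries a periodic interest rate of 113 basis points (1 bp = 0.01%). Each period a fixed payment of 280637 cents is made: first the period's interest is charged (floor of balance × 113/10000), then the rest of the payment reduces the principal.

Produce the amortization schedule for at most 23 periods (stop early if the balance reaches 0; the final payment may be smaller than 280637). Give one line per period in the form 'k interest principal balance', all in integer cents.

1. interest=⌊4565332·113/10000⌋=51588; principal=280637-51588=229049; balance=4565332-229049=4336283
2. interest=⌊4336283·113/10000⌋=48999; principal=280637-48999=231638; balance=4336283-231638=4104645
3. interest=⌊4104645·113/10000⌋=46382; principal=280637-46382=234255; balance=4104645-234255=3870390
4. interest=⌊3870390·113/10000⌋=43735; principal=280637-43735=236902; balance=3870390-236902=3633488
5. interest=⌊3633488·113/10000⌋=41058; principal=280637-41058=239579; balance=3633488-239579=3393909
6. interest=⌊3393909·113/10000⌋=38351; principal=280637-38351=242286; balance=3393909-242286=3151623
7. interest=⌊3151623·113/10000⌋=35613; principal=280637-35613=245024; balance=3151623-245024=2906599
8. interest=⌊2906599·113/10000⌋=32844; principal=280637-32844=247793; balance=2906599-247793=2658806
9. interest=⌊2658806·113/10000⌋=30044; principal=280637-30044=250593; balance=2658806-250593=2408213
10. interest=⌊2408213·113/10000⌋=27212; principal=280637-27212=253425; balance=2408213-253425=2154788
11. interest=⌊2154788·113/10000⌋=24349; principal=280637-24349=256288; balance=2154788-256288=1898500
12. interest=⌊1898500·113/10000⌋=21453; principal=280637-21453=259184; balance=1898500-259184=1639316
13. interest=⌊1639316·113/10000⌋=18524; principal=280637-18524=262113; balance=1639316-262113=1377203
14. interest=⌊1377203·113/10000⌋=15562; principal=280637-15562=265075; balance=1377203-265075=1112128
15. interest=⌊1112128·113/10000⌋=12567; principal=280637-12567=268070; balance=1112128-268070=844058
16. interest=⌊844058·113/10000⌋=9537; principal=280637-9537=271100; balance=844058-271100=572958
17. interest=⌊572958·113/10000⌋=6474; principal=280637-6474=274163; balance=572958-274163=298795
18. interest=⌊298795·113/10000⌋=3376; principal=280637-3376=277261; balance=298795-277261=21534
19. interest=⌊21534·113/10000⌋=243; principal=min(280637-243,21534)=21534; balance=21534-21534=0

1 51588 229049 4336283
2 48999 231638 4104645
3 46382 234255 3870390
4 43735 236902 3633488
5 41058 239579 3393909
6 38351 242286 3151623
7 35613 245024 2906599
8 32844 247793 2658806
9 30044 250593 2408213
10 27212 253425 2154788
11 24349 256288 1898500
12 21453 259184 1639316
13 18524 262113 1377203
14 15562 265075 1112128
15 12567 268070 844058
16 9537 271100 572958
17 6474 274163 298795
18 3376 277261 21534
19 243 21534 0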